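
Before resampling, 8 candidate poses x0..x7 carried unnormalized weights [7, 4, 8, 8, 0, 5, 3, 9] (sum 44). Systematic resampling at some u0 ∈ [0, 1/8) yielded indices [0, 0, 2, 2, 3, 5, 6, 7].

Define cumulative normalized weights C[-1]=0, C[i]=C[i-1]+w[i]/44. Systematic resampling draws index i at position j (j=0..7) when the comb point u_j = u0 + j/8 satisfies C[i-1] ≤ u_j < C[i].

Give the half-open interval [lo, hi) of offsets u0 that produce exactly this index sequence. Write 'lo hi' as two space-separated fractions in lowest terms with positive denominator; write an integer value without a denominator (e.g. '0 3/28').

0 3/88

C = [7/44, 1/4, 19/44, 27/44, 27/44, 8/11, 35/44, 1]
j=0 picked index 0: u0 ∈ [0, 7/44)
j=1 picked index 0: u0 ∈ [-1/8, 3/88)
j=2 picked index 2: u0 ∈ [0, 2/11)
j=3 picked index 2: u0 ∈ [-1/8, 5/88)
j=4 picked index 3: u0 ∈ [-3/44, 5/44)
j=5 picked index 5: u0 ∈ [-1/88, 9/88)
j=6 picked index 6: u0 ∈ [-1/44, 1/22)
j=7 picked index 7: u0 ∈ [-7/88, 1/8)
intersection: [0, 3/88)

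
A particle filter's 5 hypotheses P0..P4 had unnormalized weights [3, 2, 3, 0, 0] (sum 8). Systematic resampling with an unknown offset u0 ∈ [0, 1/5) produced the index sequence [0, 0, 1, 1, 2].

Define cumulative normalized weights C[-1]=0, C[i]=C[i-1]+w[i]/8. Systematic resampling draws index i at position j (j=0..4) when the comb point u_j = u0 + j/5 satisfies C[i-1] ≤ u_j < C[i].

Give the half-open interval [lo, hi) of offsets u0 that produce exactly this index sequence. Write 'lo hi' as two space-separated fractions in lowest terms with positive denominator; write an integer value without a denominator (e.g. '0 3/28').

0 1/40

C = [3/8, 5/8, 1, 1, 1]
j=0 picked index 0: u0 ∈ [0, 3/8)
j=1 picked index 0: u0 ∈ [-1/5, 7/40)
j=2 picked index 1: u0 ∈ [-1/40, 9/40)
j=3 picked index 1: u0 ∈ [-9/40, 1/40)
j=4 picked index 2: u0 ∈ [-7/40, 1/5)
intersection: [0, 1/40)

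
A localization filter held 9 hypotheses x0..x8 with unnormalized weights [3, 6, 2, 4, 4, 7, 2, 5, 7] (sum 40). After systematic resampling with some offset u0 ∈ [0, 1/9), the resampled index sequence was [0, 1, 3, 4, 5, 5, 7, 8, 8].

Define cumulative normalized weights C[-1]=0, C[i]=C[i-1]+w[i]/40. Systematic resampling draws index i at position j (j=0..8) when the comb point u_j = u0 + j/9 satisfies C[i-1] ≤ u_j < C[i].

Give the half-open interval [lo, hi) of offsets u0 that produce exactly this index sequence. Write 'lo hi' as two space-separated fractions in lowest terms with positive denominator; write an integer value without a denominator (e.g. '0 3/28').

19/360 3/40

C = [3/40, 9/40, 11/40, 3/8, 19/40, 13/20, 7/10, 33/40, 1]
j=0 picked index 0: u0 ∈ [0, 3/40)
j=1 picked index 1: u0 ∈ [-13/360, 41/360)
j=2 picked index 3: u0 ∈ [19/360, 11/72)
j=3 picked index 4: u0 ∈ [1/24, 17/120)
j=4 picked index 5: u0 ∈ [11/360, 37/180)
j=5 picked index 5: u0 ∈ [-29/360, 17/180)
j=6 picked index 7: u0 ∈ [1/30, 19/120)
j=7 picked index 8: u0 ∈ [17/360, 2/9)
j=8 picked index 8: u0 ∈ [-23/360, 1/9)
intersection: [19/360, 3/40)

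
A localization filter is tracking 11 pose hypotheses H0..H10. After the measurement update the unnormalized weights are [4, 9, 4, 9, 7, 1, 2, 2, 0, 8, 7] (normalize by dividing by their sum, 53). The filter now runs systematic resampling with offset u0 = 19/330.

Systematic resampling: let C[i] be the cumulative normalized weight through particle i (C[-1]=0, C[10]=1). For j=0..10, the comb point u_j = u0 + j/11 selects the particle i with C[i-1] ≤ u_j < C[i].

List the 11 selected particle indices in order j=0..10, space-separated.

C = [4/53, 13/53, 17/53, 26/53, 33/53, 34/53, 36/53, 38/53, 38/53, 46/53, 1]
j=0: u_0=19/330 ∈ [0, 4/53) → index 0
j=1: u_1=49/330 ∈ [4/53, 13/53) → index 1
j=2: u_2=79/330 ∈ [4/53, 13/53) → index 1
j=3: u_3=109/330 ∈ [17/53, 26/53) → index 3
j=4: u_4=139/330 ∈ [17/53, 26/53) → index 3
j=5: u_5=169/330 ∈ [26/53, 33/53) → index 4
j=6: u_6=199/330 ∈ [26/53, 33/53) → index 4
j=7: u_7=229/330 ∈ [36/53, 38/53) → index 7
j=8: u_8=259/330 ∈ [38/53, 46/53) → index 9
j=9: u_9=289/330 ∈ [46/53, 1) → index 10
j=10: u_10=29/30 ∈ [46/53, 1) → index 10

0 1 1 3 3 4 4 7 9 10 10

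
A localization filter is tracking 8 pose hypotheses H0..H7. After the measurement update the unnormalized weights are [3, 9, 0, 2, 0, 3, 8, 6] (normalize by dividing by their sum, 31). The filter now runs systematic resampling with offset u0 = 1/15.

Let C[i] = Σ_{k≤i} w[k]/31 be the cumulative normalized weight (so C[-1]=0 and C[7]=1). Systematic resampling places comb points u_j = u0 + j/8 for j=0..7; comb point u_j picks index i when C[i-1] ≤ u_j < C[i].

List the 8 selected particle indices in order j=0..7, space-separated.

C = [3/31, 12/31, 12/31, 14/31, 14/31, 17/31, 25/31, 1]
j=0: u_0=1/15 ∈ [0, 3/31) → index 0
j=1: u_1=23/120 ∈ [3/31, 12/31) → index 1
j=2: u_2=19/60 ∈ [3/31, 12/31) → index 1
j=3: u_3=53/120 ∈ [12/31, 14/31) → index 3
j=4: u_4=17/30 ∈ [17/31, 25/31) → index 6
j=5: u_5=83/120 ∈ [17/31, 25/31) → index 6
j=6: u_6=49/60 ∈ [25/31, 1) → index 7
j=7: u_7=113/120 ∈ [25/31, 1) → index 7

0 1 1 3 6 6 7 7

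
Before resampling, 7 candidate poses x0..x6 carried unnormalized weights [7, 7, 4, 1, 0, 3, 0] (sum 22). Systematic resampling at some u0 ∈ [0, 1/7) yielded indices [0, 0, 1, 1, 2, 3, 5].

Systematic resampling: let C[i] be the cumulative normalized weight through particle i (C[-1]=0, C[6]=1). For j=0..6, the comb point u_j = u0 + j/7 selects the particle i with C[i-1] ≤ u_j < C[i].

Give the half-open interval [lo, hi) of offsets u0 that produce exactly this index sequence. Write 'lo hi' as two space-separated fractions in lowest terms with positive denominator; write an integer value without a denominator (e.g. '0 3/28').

C = [7/22, 7/11, 9/11, 19/22, 19/22, 1, 1]
j=0 picked index 0: u0 ∈ [0, 7/22)
j=1 picked index 0: u0 ∈ [-1/7, 27/154)
j=2 picked index 1: u0 ∈ [5/154, 27/77)
j=3 picked index 1: u0 ∈ [-17/154, 16/77)
j=4 picked index 2: u0 ∈ [5/77, 19/77)
j=5 picked index 3: u0 ∈ [8/77, 23/154)
j=6 picked index 5: u0 ∈ [1/154, 1/7)
intersection: [8/77, 1/7)

8/77 1/7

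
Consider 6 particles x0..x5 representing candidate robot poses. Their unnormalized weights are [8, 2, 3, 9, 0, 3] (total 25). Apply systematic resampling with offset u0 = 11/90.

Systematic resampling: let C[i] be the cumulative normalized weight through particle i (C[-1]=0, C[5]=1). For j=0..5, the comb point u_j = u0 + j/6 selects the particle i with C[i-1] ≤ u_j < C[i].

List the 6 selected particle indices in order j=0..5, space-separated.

C = [8/25, 2/5, 13/25, 22/25, 22/25, 1]
j=0: u_0=11/90 ∈ [0, 8/25) → index 0
j=1: u_1=13/45 ∈ [0, 8/25) → index 0
j=2: u_2=41/90 ∈ [2/5, 13/25) → index 2
j=3: u_3=28/45 ∈ [13/25, 22/25) → index 3
j=4: u_4=71/90 ∈ [13/25, 22/25) → index 3
j=5: u_5=43/45 ∈ [22/25, 1) → index 5

0 0 2 3 3 5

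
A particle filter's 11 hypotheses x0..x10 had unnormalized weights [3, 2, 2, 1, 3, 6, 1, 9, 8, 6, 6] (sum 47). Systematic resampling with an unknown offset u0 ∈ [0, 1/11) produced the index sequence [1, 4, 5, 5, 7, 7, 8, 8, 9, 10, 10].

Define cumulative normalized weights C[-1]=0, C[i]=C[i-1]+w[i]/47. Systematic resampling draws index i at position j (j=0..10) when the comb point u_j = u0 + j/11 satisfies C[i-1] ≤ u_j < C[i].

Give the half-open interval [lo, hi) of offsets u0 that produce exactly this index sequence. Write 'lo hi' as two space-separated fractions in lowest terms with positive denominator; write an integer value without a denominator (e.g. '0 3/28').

41/517 46/517

C = [3/47, 5/47, 7/47, 8/47, 11/47, 17/47, 18/47, 27/47, 35/47, 41/47, 1]
j=0 picked index 1: u0 ∈ [3/47, 5/47)
j=1 picked index 4: u0 ∈ [41/517, 74/517)
j=2 picked index 5: u0 ∈ [27/517, 93/517)
j=3 picked index 5: u0 ∈ [-20/517, 46/517)
j=4 picked index 7: u0 ∈ [10/517, 109/517)
j=5 picked index 7: u0 ∈ [-37/517, 62/517)
j=6 picked index 8: u0 ∈ [15/517, 103/517)
j=7 picked index 8: u0 ∈ [-32/517, 56/517)
j=8 picked index 9: u0 ∈ [9/517, 75/517)
j=9 picked index 10: u0 ∈ [28/517, 2/11)
j=10 picked index 10: u0 ∈ [-19/517, 1/11)
intersection: [41/517, 46/517)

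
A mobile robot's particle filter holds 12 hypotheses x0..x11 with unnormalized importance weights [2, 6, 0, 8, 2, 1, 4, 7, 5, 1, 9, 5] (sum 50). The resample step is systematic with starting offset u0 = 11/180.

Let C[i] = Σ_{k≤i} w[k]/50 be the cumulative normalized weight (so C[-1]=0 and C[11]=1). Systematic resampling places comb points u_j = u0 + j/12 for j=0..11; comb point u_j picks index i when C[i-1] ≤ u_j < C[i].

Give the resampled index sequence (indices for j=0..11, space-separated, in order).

1 1 3 3 6 7 7 8 10 10 10 11

C = [1/25, 4/25, 4/25, 8/25, 9/25, 19/50, 23/50, 3/5, 7/10, 18/25, 9/10, 1]
j=0: u_0=11/180 ∈ [1/25, 4/25) → index 1
j=1: u_1=13/90 ∈ [1/25, 4/25) → index 1
j=2: u_2=41/180 ∈ [4/25, 8/25) → index 3
j=3: u_3=14/45 ∈ [4/25, 8/25) → index 3
j=4: u_4=71/180 ∈ [19/50, 23/50) → index 6
j=5: u_5=43/90 ∈ [23/50, 3/5) → index 7
j=6: u_6=101/180 ∈ [23/50, 3/5) → index 7
j=7: u_7=29/45 ∈ [3/5, 7/10) → index 8
j=8: u_8=131/180 ∈ [18/25, 9/10) → index 10
j=9: u_9=73/90 ∈ [18/25, 9/10) → index 10
j=10: u_10=161/180 ∈ [18/25, 9/10) → index 10
j=11: u_11=44/45 ∈ [9/10, 1) → index 11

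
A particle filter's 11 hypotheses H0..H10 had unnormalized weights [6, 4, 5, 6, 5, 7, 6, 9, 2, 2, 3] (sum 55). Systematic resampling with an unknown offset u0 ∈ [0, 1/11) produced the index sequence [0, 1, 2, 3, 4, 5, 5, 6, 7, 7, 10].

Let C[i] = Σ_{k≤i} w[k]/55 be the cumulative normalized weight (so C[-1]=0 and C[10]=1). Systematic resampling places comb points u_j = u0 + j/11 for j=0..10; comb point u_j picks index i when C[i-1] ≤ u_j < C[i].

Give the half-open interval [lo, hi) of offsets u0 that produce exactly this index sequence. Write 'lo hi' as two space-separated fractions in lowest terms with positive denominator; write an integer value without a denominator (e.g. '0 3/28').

C = [6/55, 2/11, 3/11, 21/55, 26/55, 3/5, 39/55, 48/55, 10/11, 52/55, 1]
j=0 picked index 0: u0 ∈ [0, 6/55)
j=1 picked index 1: u0 ∈ [1/55, 1/11)
j=2 picked index 2: u0 ∈ [0, 1/11)
j=3 picked index 3: u0 ∈ [0, 6/55)
j=4 picked index 4: u0 ∈ [1/55, 6/55)
j=5 picked index 5: u0 ∈ [1/55, 8/55)
j=6 picked index 5: u0 ∈ [-4/55, 3/55)
j=7 picked index 6: u0 ∈ [-2/55, 4/55)
j=8 picked index 7: u0 ∈ [-1/55, 8/55)
j=9 picked index 7: u0 ∈ [-6/55, 3/55)
j=10 picked index 10: u0 ∈ [2/55, 1/11)
intersection: [2/55, 3/55)

2/55 3/55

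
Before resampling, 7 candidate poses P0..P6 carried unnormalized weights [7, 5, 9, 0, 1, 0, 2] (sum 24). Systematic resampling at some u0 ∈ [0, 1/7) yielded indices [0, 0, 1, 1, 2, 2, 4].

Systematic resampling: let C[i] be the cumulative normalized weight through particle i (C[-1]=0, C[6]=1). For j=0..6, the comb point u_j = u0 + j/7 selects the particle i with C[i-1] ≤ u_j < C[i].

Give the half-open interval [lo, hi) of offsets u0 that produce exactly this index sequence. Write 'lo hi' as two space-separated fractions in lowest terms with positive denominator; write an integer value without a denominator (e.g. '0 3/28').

C = [7/24, 1/2, 7/8, 7/8, 11/12, 11/12, 1]
j=0 picked index 0: u0 ∈ [0, 7/24)
j=1 picked index 0: u0 ∈ [-1/7, 25/168)
j=2 picked index 1: u0 ∈ [1/168, 3/14)
j=3 picked index 1: u0 ∈ [-23/168, 1/14)
j=4 picked index 2: u0 ∈ [-1/14, 17/56)
j=5 picked index 2: u0 ∈ [-3/14, 9/56)
j=6 picked index 4: u0 ∈ [1/56, 5/84)
intersection: [1/56, 5/84)

1/56 5/84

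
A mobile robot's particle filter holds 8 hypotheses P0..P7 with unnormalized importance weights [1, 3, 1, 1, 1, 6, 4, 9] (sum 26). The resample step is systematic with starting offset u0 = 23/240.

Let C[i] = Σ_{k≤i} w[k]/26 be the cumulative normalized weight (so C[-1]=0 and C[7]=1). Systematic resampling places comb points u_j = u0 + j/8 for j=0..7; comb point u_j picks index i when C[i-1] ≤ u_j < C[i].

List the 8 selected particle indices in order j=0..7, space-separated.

C = [1/26, 2/13, 5/26, 3/13, 7/26, 1/2, 17/26, 1]
j=0: u_0=23/240 ∈ [1/26, 2/13) → index 1
j=1: u_1=53/240 ∈ [5/26, 3/13) → index 3
j=2: u_2=83/240 ∈ [7/26, 1/2) → index 5
j=3: u_3=113/240 ∈ [7/26, 1/2) → index 5
j=4: u_4=143/240 ∈ [1/2, 17/26) → index 6
j=5: u_5=173/240 ∈ [17/26, 1) → index 7
j=6: u_6=203/240 ∈ [17/26, 1) → index 7
j=7: u_7=233/240 ∈ [17/26, 1) → index 7

1 3 5 5 6 7 7 7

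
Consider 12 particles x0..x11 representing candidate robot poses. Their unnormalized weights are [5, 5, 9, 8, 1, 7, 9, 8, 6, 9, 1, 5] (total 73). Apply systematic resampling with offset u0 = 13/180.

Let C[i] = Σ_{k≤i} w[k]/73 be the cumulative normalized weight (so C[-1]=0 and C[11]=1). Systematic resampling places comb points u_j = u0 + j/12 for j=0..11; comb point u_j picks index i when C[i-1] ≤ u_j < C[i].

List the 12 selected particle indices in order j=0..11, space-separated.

1 2 2 3 5 6 6 7 8 9 9 11

C = [5/73, 10/73, 19/73, 27/73, 28/73, 35/73, 44/73, 52/73, 58/73, 67/73, 68/73, 1]
j=0: u_0=13/180 ∈ [5/73, 10/73) → index 1
j=1: u_1=7/45 ∈ [10/73, 19/73) → index 2
j=2: u_2=43/180 ∈ [10/73, 19/73) → index 2
j=3: u_3=29/90 ∈ [19/73, 27/73) → index 3
j=4: u_4=73/180 ∈ [28/73, 35/73) → index 5
j=5: u_5=22/45 ∈ [35/73, 44/73) → index 6
j=6: u_6=103/180 ∈ [35/73, 44/73) → index 6
j=7: u_7=59/90 ∈ [44/73, 52/73) → index 7
j=8: u_8=133/180 ∈ [52/73, 58/73) → index 8
j=9: u_9=37/45 ∈ [58/73, 67/73) → index 9
j=10: u_10=163/180 ∈ [58/73, 67/73) → index 9
j=11: u_11=89/90 ∈ [68/73, 1) → index 11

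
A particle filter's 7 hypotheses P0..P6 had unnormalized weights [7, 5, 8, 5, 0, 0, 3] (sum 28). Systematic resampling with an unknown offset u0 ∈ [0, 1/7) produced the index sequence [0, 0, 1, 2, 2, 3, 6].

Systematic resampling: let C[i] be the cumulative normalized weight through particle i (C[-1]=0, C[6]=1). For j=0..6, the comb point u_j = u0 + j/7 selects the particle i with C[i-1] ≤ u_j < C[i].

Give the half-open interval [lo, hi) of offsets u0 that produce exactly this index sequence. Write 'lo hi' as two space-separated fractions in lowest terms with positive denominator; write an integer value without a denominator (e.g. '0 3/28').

1/28 3/28

C = [1/4, 3/7, 5/7, 25/28, 25/28, 25/28, 1]
j=0 picked index 0: u0 ∈ [0, 1/4)
j=1 picked index 0: u0 ∈ [-1/7, 3/28)
j=2 picked index 1: u0 ∈ [-1/28, 1/7)
j=3 picked index 2: u0 ∈ [0, 2/7)
j=4 picked index 2: u0 ∈ [-1/7, 1/7)
j=5 picked index 3: u0 ∈ [0, 5/28)
j=6 picked index 6: u0 ∈ [1/28, 1/7)
intersection: [1/28, 3/28)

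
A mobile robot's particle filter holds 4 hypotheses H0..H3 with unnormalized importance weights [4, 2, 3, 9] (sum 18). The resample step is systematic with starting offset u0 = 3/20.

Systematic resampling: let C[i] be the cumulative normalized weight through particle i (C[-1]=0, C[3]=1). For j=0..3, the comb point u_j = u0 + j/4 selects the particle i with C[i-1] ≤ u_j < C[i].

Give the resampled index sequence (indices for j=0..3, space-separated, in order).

C = [2/9, 1/3, 1/2, 1]
j=0: u_0=3/20 ∈ [0, 2/9) → index 0
j=1: u_1=2/5 ∈ [1/3, 1/2) → index 2
j=2: u_2=13/20 ∈ [1/2, 1) → index 3
j=3: u_3=9/10 ∈ [1/2, 1) → index 3

0 2 3 3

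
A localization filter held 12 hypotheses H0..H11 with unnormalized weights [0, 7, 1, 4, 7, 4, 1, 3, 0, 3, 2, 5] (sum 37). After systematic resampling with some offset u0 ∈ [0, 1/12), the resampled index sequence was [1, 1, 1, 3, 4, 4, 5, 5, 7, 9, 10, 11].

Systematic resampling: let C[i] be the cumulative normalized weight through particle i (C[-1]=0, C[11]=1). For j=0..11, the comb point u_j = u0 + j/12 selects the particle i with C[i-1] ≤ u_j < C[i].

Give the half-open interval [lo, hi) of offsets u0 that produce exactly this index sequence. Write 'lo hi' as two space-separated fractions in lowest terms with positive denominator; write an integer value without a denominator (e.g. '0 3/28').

C = [0, 7/37, 8/37, 12/37, 19/37, 23/37, 24/37, 27/37, 27/37, 30/37, 32/37, 1]
j=0 picked index 1: u0 ∈ [0, 7/37)
j=1 picked index 1: u0 ∈ [-1/12, 47/444)
j=2 picked index 1: u0 ∈ [-1/6, 5/222)
j=3 picked index 3: u0 ∈ [-5/148, 11/148)
j=4 picked index 4: u0 ∈ [-1/111, 20/111)
j=5 picked index 4: u0 ∈ [-41/444, 43/444)
j=6 picked index 5: u0 ∈ [1/74, 9/74)
j=7 picked index 5: u0 ∈ [-31/444, 17/444)
j=8 picked index 7: u0 ∈ [-2/111, 7/111)
j=9 picked index 9: u0 ∈ [-3/148, 9/148)
j=10 picked index 10: u0 ∈ [-5/222, 7/222)
j=11 picked index 11: u0 ∈ [-23/444, 1/12)
intersection: [1/74, 5/222)

1/74 5/222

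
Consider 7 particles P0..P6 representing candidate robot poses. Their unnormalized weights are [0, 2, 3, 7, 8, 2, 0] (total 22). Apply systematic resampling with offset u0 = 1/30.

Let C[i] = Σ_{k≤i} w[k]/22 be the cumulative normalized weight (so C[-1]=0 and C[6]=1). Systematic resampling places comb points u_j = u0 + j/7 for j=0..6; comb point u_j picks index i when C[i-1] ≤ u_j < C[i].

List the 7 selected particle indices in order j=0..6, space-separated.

C = [0, 1/11, 5/22, 6/11, 10/11, 1, 1]
j=0: u_0=1/30 ∈ [0, 1/11) → index 1
j=1: u_1=37/210 ∈ [1/11, 5/22) → index 2
j=2: u_2=67/210 ∈ [5/22, 6/11) → index 3
j=3: u_3=97/210 ∈ [5/22, 6/11) → index 3
j=4: u_4=127/210 ∈ [6/11, 10/11) → index 4
j=5: u_5=157/210 ∈ [6/11, 10/11) → index 4
j=6: u_6=187/210 ∈ [6/11, 10/11) → index 4

1 2 3 3 4 4 4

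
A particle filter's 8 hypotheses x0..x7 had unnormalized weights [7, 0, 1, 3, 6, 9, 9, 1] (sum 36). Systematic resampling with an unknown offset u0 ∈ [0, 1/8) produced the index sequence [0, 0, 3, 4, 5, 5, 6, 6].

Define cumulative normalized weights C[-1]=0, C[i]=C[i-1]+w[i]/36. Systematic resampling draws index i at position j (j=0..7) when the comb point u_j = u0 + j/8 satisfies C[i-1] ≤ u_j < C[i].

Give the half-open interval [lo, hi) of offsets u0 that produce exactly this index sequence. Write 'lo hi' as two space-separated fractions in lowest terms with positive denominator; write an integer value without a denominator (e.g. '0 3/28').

0 1/18

C = [7/36, 7/36, 2/9, 11/36, 17/36, 13/18, 35/36, 1]
j=0 picked index 0: u0 ∈ [0, 7/36)
j=1 picked index 0: u0 ∈ [-1/8, 5/72)
j=2 picked index 3: u0 ∈ [-1/36, 1/18)
j=3 picked index 4: u0 ∈ [-5/72, 7/72)
j=4 picked index 5: u0 ∈ [-1/36, 2/9)
j=5 picked index 5: u0 ∈ [-11/72, 7/72)
j=6 picked index 6: u0 ∈ [-1/36, 2/9)
j=7 picked index 6: u0 ∈ [-11/72, 7/72)
intersection: [0, 1/18)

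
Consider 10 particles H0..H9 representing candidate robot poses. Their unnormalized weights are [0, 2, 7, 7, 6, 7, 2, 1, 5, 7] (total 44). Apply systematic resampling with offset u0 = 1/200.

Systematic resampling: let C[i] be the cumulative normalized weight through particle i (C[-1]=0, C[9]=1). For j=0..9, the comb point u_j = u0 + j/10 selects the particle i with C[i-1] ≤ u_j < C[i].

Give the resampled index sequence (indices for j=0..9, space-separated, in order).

1 2 3 3 4 5 5 7 8 9

C = [0, 1/22, 9/44, 4/11, 1/2, 29/44, 31/44, 8/11, 37/44, 1]
j=0: u_0=1/200 ∈ [0, 1/22) → index 1
j=1: u_1=21/200 ∈ [1/22, 9/44) → index 2
j=2: u_2=41/200 ∈ [9/44, 4/11) → index 3
j=3: u_3=61/200 ∈ [9/44, 4/11) → index 3
j=4: u_4=81/200 ∈ [4/11, 1/2) → index 4
j=5: u_5=101/200 ∈ [1/2, 29/44) → index 5
j=6: u_6=121/200 ∈ [1/2, 29/44) → index 5
j=7: u_7=141/200 ∈ [31/44, 8/11) → index 7
j=8: u_8=161/200 ∈ [8/11, 37/44) → index 8
j=9: u_9=181/200 ∈ [37/44, 1) → index 9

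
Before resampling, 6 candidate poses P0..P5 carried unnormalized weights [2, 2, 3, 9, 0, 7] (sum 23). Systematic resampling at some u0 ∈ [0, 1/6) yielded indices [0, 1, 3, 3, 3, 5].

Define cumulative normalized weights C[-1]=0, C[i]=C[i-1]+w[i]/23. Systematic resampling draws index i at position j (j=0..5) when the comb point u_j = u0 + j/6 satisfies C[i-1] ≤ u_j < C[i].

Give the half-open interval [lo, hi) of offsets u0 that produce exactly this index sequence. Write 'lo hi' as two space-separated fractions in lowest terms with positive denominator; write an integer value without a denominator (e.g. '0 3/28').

0 1/138

C = [2/23, 4/23, 7/23, 16/23, 16/23, 1]
j=0 picked index 0: u0 ∈ [0, 2/23)
j=1 picked index 1: u0 ∈ [-11/138, 1/138)
j=2 picked index 3: u0 ∈ [-2/69, 25/69)
j=3 picked index 3: u0 ∈ [-9/46, 9/46)
j=4 picked index 3: u0 ∈ [-25/69, 2/69)
j=5 picked index 5: u0 ∈ [-19/138, 1/6)
intersection: [0, 1/138)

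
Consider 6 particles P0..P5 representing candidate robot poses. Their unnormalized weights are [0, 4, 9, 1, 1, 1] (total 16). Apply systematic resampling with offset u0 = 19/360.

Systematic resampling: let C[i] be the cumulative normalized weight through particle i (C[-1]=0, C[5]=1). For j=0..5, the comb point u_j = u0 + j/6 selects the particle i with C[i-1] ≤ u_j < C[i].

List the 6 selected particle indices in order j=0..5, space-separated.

1 1 2 2 2 4

C = [0, 1/4, 13/16, 7/8, 15/16, 1]
j=0: u_0=19/360 ∈ [0, 1/4) → index 1
j=1: u_1=79/360 ∈ [0, 1/4) → index 1
j=2: u_2=139/360 ∈ [1/4, 13/16) → index 2
j=3: u_3=199/360 ∈ [1/4, 13/16) → index 2
j=4: u_4=259/360 ∈ [1/4, 13/16) → index 2
j=5: u_5=319/360 ∈ [7/8, 15/16) → index 4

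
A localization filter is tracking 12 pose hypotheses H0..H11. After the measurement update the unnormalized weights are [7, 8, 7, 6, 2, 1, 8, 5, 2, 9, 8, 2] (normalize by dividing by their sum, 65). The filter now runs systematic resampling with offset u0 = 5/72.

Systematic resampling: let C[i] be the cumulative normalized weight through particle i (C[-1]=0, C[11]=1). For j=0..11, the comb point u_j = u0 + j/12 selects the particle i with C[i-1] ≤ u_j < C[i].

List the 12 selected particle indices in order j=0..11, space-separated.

C = [7/65, 3/13, 22/65, 28/65, 6/13, 31/65, 3/5, 44/65, 46/65, 11/13, 63/65, 1]
j=0: u_0=5/72 ∈ [0, 7/65) → index 0
j=1: u_1=11/72 ∈ [7/65, 3/13) → index 1
j=2: u_2=17/72 ∈ [3/13, 22/65) → index 2
j=3: u_3=23/72 ∈ [3/13, 22/65) → index 2
j=4: u_4=29/72 ∈ [22/65, 28/65) → index 3
j=5: u_5=35/72 ∈ [31/65, 3/5) → index 6
j=6: u_6=41/72 ∈ [31/65, 3/5) → index 6
j=7: u_7=47/72 ∈ [3/5, 44/65) → index 7
j=8: u_8=53/72 ∈ [46/65, 11/13) → index 9
j=9: u_9=59/72 ∈ [46/65, 11/13) → index 9
j=10: u_10=65/72 ∈ [11/13, 63/65) → index 10
j=11: u_11=71/72 ∈ [63/65, 1) → index 11

0 1 2 2 3 6 6 7 9 9 10 11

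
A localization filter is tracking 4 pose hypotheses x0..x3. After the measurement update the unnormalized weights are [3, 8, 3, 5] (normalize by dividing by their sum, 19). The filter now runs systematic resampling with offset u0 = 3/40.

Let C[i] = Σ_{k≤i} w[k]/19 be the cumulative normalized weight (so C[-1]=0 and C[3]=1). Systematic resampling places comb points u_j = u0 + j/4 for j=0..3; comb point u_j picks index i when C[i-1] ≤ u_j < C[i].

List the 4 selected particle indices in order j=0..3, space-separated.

0 1 1 3

C = [3/19, 11/19, 14/19, 1]
j=0: u_0=3/40 ∈ [0, 3/19) → index 0
j=1: u_1=13/40 ∈ [3/19, 11/19) → index 1
j=2: u_2=23/40 ∈ [3/19, 11/19) → index 1
j=3: u_3=33/40 ∈ [14/19, 1) → index 3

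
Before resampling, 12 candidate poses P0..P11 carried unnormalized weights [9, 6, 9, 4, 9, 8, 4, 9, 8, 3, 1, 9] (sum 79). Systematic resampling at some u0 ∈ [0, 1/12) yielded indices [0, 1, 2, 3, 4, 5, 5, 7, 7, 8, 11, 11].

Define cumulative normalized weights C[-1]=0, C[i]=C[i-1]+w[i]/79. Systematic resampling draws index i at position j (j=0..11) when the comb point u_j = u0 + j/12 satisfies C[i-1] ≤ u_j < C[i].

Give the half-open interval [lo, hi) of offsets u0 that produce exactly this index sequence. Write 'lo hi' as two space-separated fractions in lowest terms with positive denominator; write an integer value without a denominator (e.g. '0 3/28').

C = [9/79, 15/79, 24/79, 28/79, 37/79, 45/79, 49/79, 58/79, 66/79, 69/79, 70/79, 1]
j=0 picked index 0: u0 ∈ [0, 9/79)
j=1 picked index 1: u0 ∈ [29/948, 101/948)
j=2 picked index 2: u0 ∈ [11/474, 65/474)
j=3 picked index 3: u0 ∈ [17/316, 33/316)
j=4 picked index 4: u0 ∈ [5/237, 32/237)
j=5 picked index 5: u0 ∈ [49/948, 145/948)
j=6 picked index 5: u0 ∈ [-5/158, 11/158)
j=7 picked index 7: u0 ∈ [35/948, 143/948)
j=8 picked index 7: u0 ∈ [-11/237, 16/237)
j=9 picked index 8: u0 ∈ [-5/316, 27/316)
j=10 picked index 11: u0 ∈ [25/474, 1/6)
j=11 picked index 11: u0 ∈ [-29/948, 1/12)
intersection: [17/316, 16/237)

17/316 16/237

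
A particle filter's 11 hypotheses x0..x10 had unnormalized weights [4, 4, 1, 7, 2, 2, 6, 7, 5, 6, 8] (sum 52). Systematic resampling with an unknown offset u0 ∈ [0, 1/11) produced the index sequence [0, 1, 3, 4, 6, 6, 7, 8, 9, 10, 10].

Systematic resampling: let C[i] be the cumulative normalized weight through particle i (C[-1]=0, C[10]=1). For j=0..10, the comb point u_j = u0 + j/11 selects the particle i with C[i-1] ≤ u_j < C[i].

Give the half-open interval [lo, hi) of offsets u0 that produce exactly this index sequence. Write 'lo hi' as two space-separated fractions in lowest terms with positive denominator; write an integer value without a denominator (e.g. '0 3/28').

5/143 1/22

C = [1/13, 2/13, 9/52, 4/13, 9/26, 5/13, 1/2, 33/52, 19/26, 11/13, 1]
j=0 picked index 0: u0 ∈ [0, 1/13)
j=1 picked index 1: u0 ∈ [-2/143, 9/143)
j=2 picked index 3: u0 ∈ [-5/572, 18/143)
j=3 picked index 4: u0 ∈ [5/143, 21/286)
j=4 picked index 6: u0 ∈ [3/143, 3/22)
j=5 picked index 6: u0 ∈ [-10/143, 1/22)
j=6 picked index 7: u0 ∈ [-1/22, 51/572)
j=7 picked index 8: u0 ∈ [-1/572, 27/286)
j=8 picked index 9: u0 ∈ [1/286, 17/143)
j=9 picked index 10: u0 ∈ [4/143, 2/11)
j=10 picked index 10: u0 ∈ [-9/143, 1/11)
intersection: [5/143, 1/22)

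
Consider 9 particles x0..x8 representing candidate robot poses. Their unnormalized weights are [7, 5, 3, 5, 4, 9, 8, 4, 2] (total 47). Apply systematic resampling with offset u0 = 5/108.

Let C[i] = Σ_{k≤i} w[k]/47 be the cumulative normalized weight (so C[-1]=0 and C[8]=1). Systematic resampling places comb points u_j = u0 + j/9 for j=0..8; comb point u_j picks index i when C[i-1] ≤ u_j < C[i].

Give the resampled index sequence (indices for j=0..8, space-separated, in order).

C = [7/47, 12/47, 15/47, 20/47, 24/47, 33/47, 41/47, 45/47, 1]
j=0: u_0=5/108 ∈ [0, 7/47) → index 0
j=1: u_1=17/108 ∈ [7/47, 12/47) → index 1
j=2: u_2=29/108 ∈ [12/47, 15/47) → index 2
j=3: u_3=41/108 ∈ [15/47, 20/47) → index 3
j=4: u_4=53/108 ∈ [20/47, 24/47) → index 4
j=5: u_5=65/108 ∈ [24/47, 33/47) → index 5
j=6: u_6=77/108 ∈ [33/47, 41/47) → index 6
j=7: u_7=89/108 ∈ [33/47, 41/47) → index 6
j=8: u_8=101/108 ∈ [41/47, 45/47) → index 7

0 1 2 3 4 5 6 6 7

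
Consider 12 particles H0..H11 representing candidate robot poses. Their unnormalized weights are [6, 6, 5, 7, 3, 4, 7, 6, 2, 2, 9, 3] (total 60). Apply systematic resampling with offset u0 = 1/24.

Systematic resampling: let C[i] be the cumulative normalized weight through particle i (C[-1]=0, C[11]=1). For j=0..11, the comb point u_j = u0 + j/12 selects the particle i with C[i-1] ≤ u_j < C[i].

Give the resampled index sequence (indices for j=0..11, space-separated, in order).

C = [1/10, 1/5, 17/60, 2/5, 9/20, 31/60, 19/30, 11/15, 23/30, 4/5, 19/20, 1]
j=0: u_0=1/24 ∈ [0, 1/10) → index 0
j=1: u_1=1/8 ∈ [1/10, 1/5) → index 1
j=2: u_2=5/24 ∈ [1/5, 17/60) → index 2
j=3: u_3=7/24 ∈ [17/60, 2/5) → index 3
j=4: u_4=3/8 ∈ [17/60, 2/5) → index 3
j=5: u_5=11/24 ∈ [9/20, 31/60) → index 5
j=6: u_6=13/24 ∈ [31/60, 19/30) → index 6
j=7: u_7=5/8 ∈ [31/60, 19/30) → index 6
j=8: u_8=17/24 ∈ [19/30, 11/15) → index 7
j=9: u_9=19/24 ∈ [23/30, 4/5) → index 9
j=10: u_10=7/8 ∈ [4/5, 19/20) → index 10
j=11: u_11=23/24 ∈ [19/20, 1) → index 11

0 1 2 3 3 5 6 6 7 9 10 11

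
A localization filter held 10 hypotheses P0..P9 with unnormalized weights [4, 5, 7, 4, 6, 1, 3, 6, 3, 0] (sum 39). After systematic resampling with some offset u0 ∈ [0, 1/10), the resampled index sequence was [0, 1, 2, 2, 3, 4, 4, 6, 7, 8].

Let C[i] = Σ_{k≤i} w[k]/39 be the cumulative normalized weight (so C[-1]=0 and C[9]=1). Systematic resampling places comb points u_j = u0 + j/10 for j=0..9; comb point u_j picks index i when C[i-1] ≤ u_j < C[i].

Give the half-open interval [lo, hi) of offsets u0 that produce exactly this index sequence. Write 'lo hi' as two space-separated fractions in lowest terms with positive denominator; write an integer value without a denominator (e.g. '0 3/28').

2/65 1/15

C = [4/39, 3/13, 16/39, 20/39, 2/3, 9/13, 10/13, 12/13, 1, 1]
j=0 picked index 0: u0 ∈ [0, 4/39)
j=1 picked index 1: u0 ∈ [1/390, 17/130)
j=2 picked index 2: u0 ∈ [2/65, 41/195)
j=3 picked index 2: u0 ∈ [-9/130, 43/390)
j=4 picked index 3: u0 ∈ [2/195, 22/195)
j=5 picked index 4: u0 ∈ [1/78, 1/6)
j=6 picked index 4: u0 ∈ [-17/195, 1/15)
j=7 picked index 6: u0 ∈ [-1/130, 9/130)
j=8 picked index 7: u0 ∈ [-2/65, 8/65)
j=9 picked index 8: u0 ∈ [3/130, 1/10)
intersection: [2/65, 1/15)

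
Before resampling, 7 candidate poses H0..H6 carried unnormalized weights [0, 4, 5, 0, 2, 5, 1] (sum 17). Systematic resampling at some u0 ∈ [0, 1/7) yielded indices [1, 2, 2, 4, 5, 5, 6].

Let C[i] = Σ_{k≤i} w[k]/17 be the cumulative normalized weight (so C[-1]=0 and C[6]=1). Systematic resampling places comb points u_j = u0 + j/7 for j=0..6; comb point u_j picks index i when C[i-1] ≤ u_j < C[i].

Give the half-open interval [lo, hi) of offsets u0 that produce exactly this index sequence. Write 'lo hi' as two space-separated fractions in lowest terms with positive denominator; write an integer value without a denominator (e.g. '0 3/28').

C = [0, 4/17, 9/17, 9/17, 11/17, 16/17, 1]
j=0 picked index 1: u0 ∈ [0, 4/17)
j=1 picked index 2: u0 ∈ [11/119, 46/119)
j=2 picked index 2: u0 ∈ [-6/119, 29/119)
j=3 picked index 4: u0 ∈ [12/119, 26/119)
j=4 picked index 5: u0 ∈ [9/119, 44/119)
j=5 picked index 5: u0 ∈ [-8/119, 27/119)
j=6 picked index 6: u0 ∈ [10/119, 1/7)
intersection: [12/119, 1/7)

12/119 1/7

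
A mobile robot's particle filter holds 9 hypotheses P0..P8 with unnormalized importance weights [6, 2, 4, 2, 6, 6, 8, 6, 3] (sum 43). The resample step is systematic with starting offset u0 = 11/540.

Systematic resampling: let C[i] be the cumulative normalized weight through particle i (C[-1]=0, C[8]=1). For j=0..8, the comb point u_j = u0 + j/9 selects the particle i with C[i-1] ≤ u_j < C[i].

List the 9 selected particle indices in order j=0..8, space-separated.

0 0 2 4 4 5 6 7 7

C = [6/43, 8/43, 12/43, 14/43, 20/43, 26/43, 34/43, 40/43, 1]
j=0: u_0=11/540 ∈ [0, 6/43) → index 0
j=1: u_1=71/540 ∈ [0, 6/43) → index 0
j=2: u_2=131/540 ∈ [8/43, 12/43) → index 2
j=3: u_3=191/540 ∈ [14/43, 20/43) → index 4
j=4: u_4=251/540 ∈ [14/43, 20/43) → index 4
j=5: u_5=311/540 ∈ [20/43, 26/43) → index 5
j=6: u_6=371/540 ∈ [26/43, 34/43) → index 6
j=7: u_7=431/540 ∈ [34/43, 40/43) → index 7
j=8: u_8=491/540 ∈ [34/43, 40/43) → index 7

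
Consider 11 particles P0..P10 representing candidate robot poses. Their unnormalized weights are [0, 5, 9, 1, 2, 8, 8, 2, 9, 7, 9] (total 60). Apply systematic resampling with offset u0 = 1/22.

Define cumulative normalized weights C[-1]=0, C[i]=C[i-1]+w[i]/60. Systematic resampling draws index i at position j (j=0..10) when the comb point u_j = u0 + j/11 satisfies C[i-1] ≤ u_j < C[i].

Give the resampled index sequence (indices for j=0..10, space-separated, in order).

1 2 2 5 5 6 8 8 9 10 10

C = [0, 1/12, 7/30, 1/4, 17/60, 5/12, 11/20, 7/12, 11/15, 17/20, 1]
j=0: u_0=1/22 ∈ [0, 1/12) → index 1
j=1: u_1=3/22 ∈ [1/12, 7/30) → index 2
j=2: u_2=5/22 ∈ [1/12, 7/30) → index 2
j=3: u_3=7/22 ∈ [17/60, 5/12) → index 5
j=4: u_4=9/22 ∈ [17/60, 5/12) → index 5
j=5: u_5=1/2 ∈ [5/12, 11/20) → index 6
j=6: u_6=13/22 ∈ [7/12, 11/15) → index 8
j=7: u_7=15/22 ∈ [7/12, 11/15) → index 8
j=8: u_8=17/22 ∈ [11/15, 17/20) → index 9
j=9: u_9=19/22 ∈ [17/20, 1) → index 10
j=10: u_10=21/22 ∈ [17/20, 1) → index 10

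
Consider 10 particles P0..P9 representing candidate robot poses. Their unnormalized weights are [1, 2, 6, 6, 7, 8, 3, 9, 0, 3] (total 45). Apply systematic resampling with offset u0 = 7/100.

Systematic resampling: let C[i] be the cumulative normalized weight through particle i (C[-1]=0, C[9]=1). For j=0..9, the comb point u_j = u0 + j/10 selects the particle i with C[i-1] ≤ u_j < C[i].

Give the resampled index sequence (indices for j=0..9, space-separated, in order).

2 2 3 4 4 5 6 7 7 9

C = [1/45, 1/15, 1/5, 1/3, 22/45, 2/3, 11/15, 14/15, 14/15, 1]
j=0: u_0=7/100 ∈ [1/15, 1/5) → index 2
j=1: u_1=17/100 ∈ [1/15, 1/5) → index 2
j=2: u_2=27/100 ∈ [1/5, 1/3) → index 3
j=3: u_3=37/100 ∈ [1/3, 22/45) → index 4
j=4: u_4=47/100 ∈ [1/3, 22/45) → index 4
j=5: u_5=57/100 ∈ [22/45, 2/3) → index 5
j=6: u_6=67/100 ∈ [2/3, 11/15) → index 6
j=7: u_7=77/100 ∈ [11/15, 14/15) → index 7
j=8: u_8=87/100 ∈ [11/15, 14/15) → index 7
j=9: u_9=97/100 ∈ [14/15, 1) → index 9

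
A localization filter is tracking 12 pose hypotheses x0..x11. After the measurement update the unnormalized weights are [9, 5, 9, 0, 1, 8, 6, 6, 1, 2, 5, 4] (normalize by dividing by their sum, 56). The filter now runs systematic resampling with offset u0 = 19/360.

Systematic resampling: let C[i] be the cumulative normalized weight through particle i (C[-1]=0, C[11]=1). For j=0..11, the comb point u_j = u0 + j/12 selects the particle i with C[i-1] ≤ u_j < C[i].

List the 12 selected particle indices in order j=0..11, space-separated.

0 0 1 2 2 5 5 6 7 8 10 11

C = [9/56, 1/4, 23/56, 23/56, 3/7, 4/7, 19/28, 11/14, 45/56, 47/56, 13/14, 1]
j=0: u_0=19/360 ∈ [0, 9/56) → index 0
j=1: u_1=49/360 ∈ [0, 9/56) → index 0
j=2: u_2=79/360 ∈ [9/56, 1/4) → index 1
j=3: u_3=109/360 ∈ [1/4, 23/56) → index 2
j=4: u_4=139/360 ∈ [1/4, 23/56) → index 2
j=5: u_5=169/360 ∈ [3/7, 4/7) → index 5
j=6: u_6=199/360 ∈ [3/7, 4/7) → index 5
j=7: u_7=229/360 ∈ [4/7, 19/28) → index 6
j=8: u_8=259/360 ∈ [19/28, 11/14) → index 7
j=9: u_9=289/360 ∈ [11/14, 45/56) → index 8
j=10: u_10=319/360 ∈ [47/56, 13/14) → index 10
j=11: u_11=349/360 ∈ [13/14, 1) → index 11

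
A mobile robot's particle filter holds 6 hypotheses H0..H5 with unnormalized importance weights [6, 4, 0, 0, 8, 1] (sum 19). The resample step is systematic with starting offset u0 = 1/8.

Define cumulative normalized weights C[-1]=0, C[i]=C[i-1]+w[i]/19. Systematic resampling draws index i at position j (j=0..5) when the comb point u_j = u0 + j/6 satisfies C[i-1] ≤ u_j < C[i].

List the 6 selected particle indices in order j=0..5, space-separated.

C = [6/19, 10/19, 10/19, 10/19, 18/19, 1]
j=0: u_0=1/8 ∈ [0, 6/19) → index 0
j=1: u_1=7/24 ∈ [0, 6/19) → index 0
j=2: u_2=11/24 ∈ [6/19, 10/19) → index 1
j=3: u_3=5/8 ∈ [10/19, 18/19) → index 4
j=4: u_4=19/24 ∈ [10/19, 18/19) → index 4
j=5: u_5=23/24 ∈ [18/19, 1) → index 5

0 0 1 4 4 5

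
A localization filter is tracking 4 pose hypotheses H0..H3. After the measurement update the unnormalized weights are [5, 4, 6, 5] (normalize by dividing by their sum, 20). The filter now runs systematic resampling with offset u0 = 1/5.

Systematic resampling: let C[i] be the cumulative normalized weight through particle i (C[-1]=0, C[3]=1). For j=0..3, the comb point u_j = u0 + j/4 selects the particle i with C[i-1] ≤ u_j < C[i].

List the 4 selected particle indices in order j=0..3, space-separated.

C = [1/4, 9/20, 3/4, 1]
j=0: u_0=1/5 ∈ [0, 1/4) → index 0
j=1: u_1=9/20 ∈ [9/20, 3/4) → index 2
j=2: u_2=7/10 ∈ [9/20, 3/4) → index 2
j=3: u_3=19/20 ∈ [3/4, 1) → index 3

0 2 2 3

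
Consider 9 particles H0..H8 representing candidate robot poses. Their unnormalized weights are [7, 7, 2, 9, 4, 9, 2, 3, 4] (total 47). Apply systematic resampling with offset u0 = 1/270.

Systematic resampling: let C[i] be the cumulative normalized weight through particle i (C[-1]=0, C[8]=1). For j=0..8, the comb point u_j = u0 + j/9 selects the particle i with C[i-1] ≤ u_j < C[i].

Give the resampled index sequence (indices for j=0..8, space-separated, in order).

0 0 1 2 3 4 5 5 7

C = [7/47, 14/47, 16/47, 25/47, 29/47, 38/47, 40/47, 43/47, 1]
j=0: u_0=1/270 ∈ [0, 7/47) → index 0
j=1: u_1=31/270 ∈ [0, 7/47) → index 0
j=2: u_2=61/270 ∈ [7/47, 14/47) → index 1
j=3: u_3=91/270 ∈ [14/47, 16/47) → index 2
j=4: u_4=121/270 ∈ [16/47, 25/47) → index 3
j=5: u_5=151/270 ∈ [25/47, 29/47) → index 4
j=6: u_6=181/270 ∈ [29/47, 38/47) → index 5
j=7: u_7=211/270 ∈ [29/47, 38/47) → index 5
j=8: u_8=241/270 ∈ [40/47, 43/47) → index 7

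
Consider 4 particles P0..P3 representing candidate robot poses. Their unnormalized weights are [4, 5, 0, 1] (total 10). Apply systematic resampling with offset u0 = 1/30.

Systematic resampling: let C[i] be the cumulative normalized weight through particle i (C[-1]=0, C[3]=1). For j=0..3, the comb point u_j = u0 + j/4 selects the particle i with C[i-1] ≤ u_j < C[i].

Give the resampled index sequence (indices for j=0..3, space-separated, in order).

C = [2/5, 9/10, 9/10, 1]
j=0: u_0=1/30 ∈ [0, 2/5) → index 0
j=1: u_1=17/60 ∈ [0, 2/5) → index 0
j=2: u_2=8/15 ∈ [2/5, 9/10) → index 1
j=3: u_3=47/60 ∈ [2/5, 9/10) → index 1

0 0 1 1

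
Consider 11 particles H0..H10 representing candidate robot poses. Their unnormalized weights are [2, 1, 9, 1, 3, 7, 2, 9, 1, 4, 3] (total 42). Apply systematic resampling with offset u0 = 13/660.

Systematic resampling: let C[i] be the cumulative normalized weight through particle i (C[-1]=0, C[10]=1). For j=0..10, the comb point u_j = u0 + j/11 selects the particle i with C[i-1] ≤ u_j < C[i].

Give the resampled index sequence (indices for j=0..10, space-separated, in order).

0 2 2 3 5 5 6 7 7 9 10

C = [1/21, 1/14, 2/7, 13/42, 8/21, 23/42, 25/42, 17/21, 5/6, 13/14, 1]
j=0: u_0=13/660 ∈ [0, 1/21) → index 0
j=1: u_1=73/660 ∈ [1/14, 2/7) → index 2
j=2: u_2=133/660 ∈ [1/14, 2/7) → index 2
j=3: u_3=193/660 ∈ [2/7, 13/42) → index 3
j=4: u_4=23/60 ∈ [8/21, 23/42) → index 5
j=5: u_5=313/660 ∈ [8/21, 23/42) → index 5
j=6: u_6=373/660 ∈ [23/42, 25/42) → index 6
j=7: u_7=433/660 ∈ [25/42, 17/21) → index 7
j=8: u_8=493/660 ∈ [25/42, 17/21) → index 7
j=9: u_9=553/660 ∈ [5/6, 13/14) → index 9
j=10: u_10=613/660 ∈ [13/14, 1) → index 10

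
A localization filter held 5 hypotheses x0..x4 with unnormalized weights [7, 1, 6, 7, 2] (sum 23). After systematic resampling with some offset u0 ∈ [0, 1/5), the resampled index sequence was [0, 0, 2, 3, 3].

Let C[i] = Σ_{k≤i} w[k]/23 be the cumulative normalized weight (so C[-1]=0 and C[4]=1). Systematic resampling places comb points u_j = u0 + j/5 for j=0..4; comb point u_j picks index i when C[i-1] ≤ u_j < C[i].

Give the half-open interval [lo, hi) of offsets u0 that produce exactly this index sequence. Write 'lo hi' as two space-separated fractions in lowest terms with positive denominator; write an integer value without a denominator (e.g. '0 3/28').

C = [7/23, 8/23, 14/23, 21/23, 1]
j=0 picked index 0: u0 ∈ [0, 7/23)
j=1 picked index 0: u0 ∈ [-1/5, 12/115)
j=2 picked index 2: u0 ∈ [-6/115, 24/115)
j=3 picked index 3: u0 ∈ [1/115, 36/115)
j=4 picked index 3: u0 ∈ [-22/115, 13/115)
intersection: [1/115, 12/115)

1/115 12/115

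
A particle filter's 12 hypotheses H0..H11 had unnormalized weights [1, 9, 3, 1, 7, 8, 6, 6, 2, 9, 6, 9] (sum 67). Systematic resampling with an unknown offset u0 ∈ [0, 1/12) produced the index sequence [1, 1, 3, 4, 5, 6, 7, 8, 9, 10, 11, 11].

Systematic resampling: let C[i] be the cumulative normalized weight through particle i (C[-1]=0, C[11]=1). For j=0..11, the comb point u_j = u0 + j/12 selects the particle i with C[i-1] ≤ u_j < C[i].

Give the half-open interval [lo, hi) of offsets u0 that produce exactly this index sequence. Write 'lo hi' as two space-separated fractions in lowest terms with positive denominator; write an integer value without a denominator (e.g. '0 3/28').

C = [1/67, 10/67, 13/67, 14/67, 21/67, 29/67, 35/67, 41/67, 43/67, 52/67, 58/67, 1]
j=0 picked index 1: u0 ∈ [1/67, 10/67)
j=1 picked index 1: u0 ∈ [-55/804, 53/804)
j=2 picked index 3: u0 ∈ [11/402, 17/402)
j=3 picked index 4: u0 ∈ [-11/268, 17/268)
j=4 picked index 5: u0 ∈ [-4/201, 20/201)
j=5 picked index 6: u0 ∈ [13/804, 85/804)
j=6 picked index 7: u0 ∈ [3/134, 15/134)
j=7 picked index 8: u0 ∈ [23/804, 47/804)
j=8 picked index 9: u0 ∈ [-5/201, 22/201)
j=9 picked index 10: u0 ∈ [7/268, 31/268)
j=10 picked index 11: u0 ∈ [13/402, 1/6)
j=11 picked index 11: u0 ∈ [-41/804, 1/12)
intersection: [13/402, 17/402)

13/402 17/402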